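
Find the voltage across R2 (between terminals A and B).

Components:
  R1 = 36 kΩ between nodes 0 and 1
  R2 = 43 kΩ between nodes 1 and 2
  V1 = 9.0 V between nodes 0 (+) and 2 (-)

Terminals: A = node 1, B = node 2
R1 and R2 are in series across V1 (node 0 → node 1 → node 2), and the output A–B is taken across R2, so this is a voltage divider.
Series current: I = V1/(R1 + R2) = 9/(36000 + 43000) = 9/79000 = 0.0001139 A
V_R2 = I × R2 = V1 × R2/(R1 + R2) = 9 × 43000/79000 = 4.899 V

Final answer: 4.899 V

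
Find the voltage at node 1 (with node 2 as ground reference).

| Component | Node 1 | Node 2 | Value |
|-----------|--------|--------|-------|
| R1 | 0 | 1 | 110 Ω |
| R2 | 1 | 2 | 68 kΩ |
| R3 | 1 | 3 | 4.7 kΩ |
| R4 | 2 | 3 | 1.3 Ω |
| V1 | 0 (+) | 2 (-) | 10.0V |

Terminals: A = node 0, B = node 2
Nodal analysis, taking node 2 as the 0 V reference.
Source V1 fixes V_0 = 10 V.
KCL at each unknown node (sum of currents leaving = 0; resistances in Ω):
  Node 1: (V_1 - 10)/110 + (V_1 - 0)/68000 + (V_1 - V_3)/4700 = 0
  Node 3: (V_3 - V_1)/4700 + (V_3 - 0)/1.3 = 0
Collecting terms (coefficients in siemens):
  0.009318·V_1 - 0.0002128·V_3 = 0.09091
  0.7694·V_3 - 0.0002128·V_1 = 0
Determinant D = (0.009318)(0.7694) - (-0.0002128)(-0.0002128) = 0.00717
V_1 = [(0.09091)(0.7694) - (-0.0002128)(0)]/D = 9.756 V
V_3 = [(0.009318)(0) - (0.09091)(-0.0002128)]/D = 0.002698 V
The requested potential is V_1 = 9.756 V.

Final answer: V_1 = 9.756 V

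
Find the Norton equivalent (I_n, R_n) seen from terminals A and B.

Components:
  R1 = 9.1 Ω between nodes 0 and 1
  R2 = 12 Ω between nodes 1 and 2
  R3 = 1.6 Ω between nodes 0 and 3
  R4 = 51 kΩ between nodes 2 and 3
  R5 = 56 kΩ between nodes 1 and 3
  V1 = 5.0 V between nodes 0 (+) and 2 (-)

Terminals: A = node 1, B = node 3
Find the Thévenin equivalent first; then I_n = V_th/R_th and R_n = R_th.
Step 1 — V_th is the open-circuit voltage V_A - V_B (nothing connected across the terminals).
Nodal analysis, taking node 2 as the 0 V reference.
Source V1 fixes V_0 = 5 V.
KCL at each unknown node (sum of currents leaving = 0; resistances in Ω):
  Node 1: (V_1 - 5)/9.1 + (V_1 - 0)/12 + (V_1 - V_3)/56000 = 0
  Node 3: (V_3 - 5)/1.6 + (V_3 - 0)/51000 + (V_3 - V_1)/56000 = 0
Collecting terms (coefficients in siemens):
  0.1932·V_1 - 0.00001786·V_3 = 0.5495
  0.625·V_3 - 0.00001786·V_1 = 3.125
Determinant D = (0.1932)(0.625) - (-0.00001786)(-0.00001786) = 0.1208
V_1 = [(0.5495)(0.625) - (-0.00001786)(3.125)]/D = 2.844 V
V_3 = [(0.1932)(3.125) - (0.5495)(-0.00001786)]/D = 5 V
V_th = V_1 - V_3 = 2.844 - 5 = -2.156 V
Step 2 — R_th: zero the source — replace V1 by a short circuit (node 2 merges into node 0) — and find the resistance seen between A (node 1) and B (node 3).
Reduce the network between node 1 (A) and node 3 (B) by series/parallel combination:
  Rp1 = R1 ‖ R2 (parallel, both between nodes 0 and 1) = 1/(1/9.1 + 1/12) = 5.175 Ω
  Rp2 = R3 ‖ R4 (parallel, both between nodes 0 and 3) = 1/(1/1.6 + 1/51000) = 1.6 Ω
  Rs1 = Rp1 + Rp2 (series, joined only at node 0) = 5.175 + 1.6 = 6.775 Ω
  Rp3 = R5 ‖ Rs1 (parallel, both between nodes 1 and 3) = 1/(1/56000 + 1/6.775) = 6.774 Ω
R_th = 6.774 Ω
I_n = V_th/R_th = -2.156/6.774 = -0.3183 A, and R_n = R_th = 6.774 Ω

Final answer: I_n = -0.3183 A, R_n = 6.774 Ω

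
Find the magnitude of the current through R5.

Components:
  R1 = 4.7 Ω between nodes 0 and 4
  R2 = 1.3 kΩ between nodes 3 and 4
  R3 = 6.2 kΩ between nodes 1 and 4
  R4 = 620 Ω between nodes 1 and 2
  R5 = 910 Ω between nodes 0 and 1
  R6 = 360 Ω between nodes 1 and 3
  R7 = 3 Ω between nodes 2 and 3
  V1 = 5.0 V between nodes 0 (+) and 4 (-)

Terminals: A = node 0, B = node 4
Nodal analysis, taking node 4 as the 0 V reference.
Source V1 fixes V_0 = 5 V.
KCL at each unknown node (sum of currents leaving = 0; resistances in Ω):
  Node 1: (V_1 - 0)/6200 + (V_1 - V_2)/620 + (V_1 - 5)/910 + (V_1 - V_3)/360 = 0
  Node 2: (V_2 - V_1)/620 + (V_2 - V_3)/3 = 0
  Node 3: (V_3 - 0)/1300 + (V_3 - V_1)/360 + (V_3 - V_2)/3 = 0
Collecting terms (coefficients in siemens):
  0.005651·V_1 - 0.001613·V_2 - 0.002778·V_3 = 0.005495
  0.3349·V_2 - 0.001613·V_1 - 0.3333·V_3 = 0
  0.3369·V_3 - 0.002778·V_1 - 0.3333·V_2 = 0
Solving these 3 simultaneous equations (Gaussian elimination) gives:
  V_1 = 2.87 V, V_2 = 2.443 V, V_3 = 2.441 V
I_R5 = (V_0 - V_1)/R5 = (5 - 2.87)/910 = 0.002341 A
|I_R5| = 0.002341 A

Final answer: |I_R5| = 0.002341 A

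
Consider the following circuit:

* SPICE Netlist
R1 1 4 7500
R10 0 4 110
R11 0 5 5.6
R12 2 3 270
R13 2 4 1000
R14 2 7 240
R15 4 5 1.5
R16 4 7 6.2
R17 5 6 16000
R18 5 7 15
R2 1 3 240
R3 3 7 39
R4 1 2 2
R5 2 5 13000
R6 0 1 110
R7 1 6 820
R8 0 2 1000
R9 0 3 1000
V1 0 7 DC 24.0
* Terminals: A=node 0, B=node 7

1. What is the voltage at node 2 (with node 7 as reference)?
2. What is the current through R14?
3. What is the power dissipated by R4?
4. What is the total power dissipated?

Nodal analysis, taking node 7 as the 0 V reference.
Source V1 fixes V_0 = 24 V.
KCL at each unknown node (sum of currents leaving = 0; resistances in Ω):
  Node 1: (V_1 - V_4)/7500 + (V_1 - V_3)/240 + (V_1 - V_2)/2 + (V_1 - 24)/110 + (V_1 - V_6)/820 = 0
  Node 2: (V_2 - V_1)/2 + (V_2 - V_5)/13000 + (V_2 - 24)/1000 + (V_2 - V_3)/270 + (V_2 - V_4)/1000 + (V_2 - 0)/240 = 0
  Node 3: (V_3 - V_1)/240 + (V_3 - 0)/39 + (V_3 - 24)/1000 + (V_3 - V_2)/270 = 0
  Node 4: (V_4 - V_1)/7500 + (V_4 - 24)/110 + (V_4 - V_2)/1000 + (V_4 - V_5)/1.5 + (V_4 - 0)/6.2 = 0
  Node 5: (V_5 - V_2)/13000 + (V_5 - 24)/5.6 + (V_5 - V_4)/1.5 + (V_5 - V_6)/16000 + (V_5 - 0)/15 = 0
  Node 6: (V_6 - V_1)/820 + (V_6 - V_5)/16000 = 0
Collecting terms (coefficients in siemens):
  0.5146·V_1 - 0.5·V_2 - 0.004167·V_3 - 0.0001333·V_4 - 0.00122·V_6 = 0.2182
  0.5099·V_2 - 0.5·V_1 - 0.003704·V_3 - 0.001·V_4 - 0.00007692·V_5 = 0.024
  0.03451·V_3 - 0.004167·V_1 - 0.003704·V_2 = 0.024
  0.8382·V_4 - 0.0001333·V_1 - 0.001·V_2 - 0.6667·V_5 = 0.2182
  0.912·V_5 - 0.00007692·V_2 - 0.6667·V_4 - 0.0000625·V_6 = 4.286
  0.001282·V_6 - 0.00122·V_1 - 0.0000625·V_5 = 0
Solving these 6 simultaneous equations (Gaussian elimination) gives:
  V_1 = 12.1 V, V_2 = 11.96 V, V_3 = 3.44 V, V_4 = 9.592 V
  V_5 = 11.71 V, V_6 = 12.08 V
Part 1:
  Read off the nodal solution: V_2 = 11.96 V
Part 2:
  I_R14 = (V_2 - V_7)/R14 = (11.96 - 0)/240 = 0.04983 A
  Magnitude: I_R14 = 0.04983 A
Part 3:
  I_R4 = (V_1 - V_2)/R4 = (12.1 - 11.96)/2 = 0.07172 A
  P_R4 = I_R4² × R4 = (0.07172)² × 2 = 0.01029 W
Part 4:
  Power in each resistor, P = (ΔV)²/R:
    P_R1 = (12.1 - 9.592)²/7500 = 0.0008396 W
    P_R2 = (12.1 - 3.44)²/240 = 0.3126 W
    P_R3 = (3.44 - 0)²/39 = 0.3034 W
    P_R4 = (12.1 - 11.96)²/2 = 0.01029 W
    P_R5 = (11.96 - 11.71)²/13000 = 0.000004649 W
    P_R6 = (24 - 12.1)²/110 = 1.287 W
    P_R7 = (12.1 - 12.08)²/820 = 0.0000004392 W
    P_R8 = (24 - 11.96)²/1000 = 0.145 W
    P_R9 = (24 - 3.44)²/1000 = 0.4227 W
    P_R10 = (24 - 9.592)²/110 = 1.887 W
    P_R11 = (24 - 11.71)²/5.6 = 26.96 W
    P_R12 = (11.96 - 3.44)²/270 = 0.2688 W
    P_R13 = (11.96 - 9.592)²/1000 = 0.005598 W
    P_R14 = (11.96 - 0)²/240 = 0.5958 W
    P_R15 = (9.592 - 11.71)²/1.5 = 2.997 W
    P_R16 = (9.592 - 0)²/6.2 = 14.84 W
    P_R17 = (11.71 - 12.08)²/16000 = 0.000008571 W
    P_R18 = (11.71 - 0)²/15 = 9.145 W
  P_total = P_R1 + P_R2 + P_R3 + P_R4 + P_R5 + P_R6 + P_R7 + P_R8 + P_R9 + P_R10 + P_R11 + P_R12 + P_R13 + P_R14 + P_R15 + P_R16 + P_R17 + P_R18 = 59.18 W

Final answers:
1. V_2 = 11.96 V
2. I_R14 = 0.04983 A
3. P_R4 = 0.01029 W
4. P_total = 59.18 W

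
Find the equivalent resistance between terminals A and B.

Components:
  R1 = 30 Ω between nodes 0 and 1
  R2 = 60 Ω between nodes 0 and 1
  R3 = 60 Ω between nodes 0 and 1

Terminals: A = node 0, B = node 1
Reduce the network between node 0 (A) and node 1 (B) by series/parallel combination:
  Rp1 = R1 ‖ R2 ‖ R3 (parallel, all between nodes 0 and 1) = 1/(1/30 + 1/60 + 1/60) = 15 Ω
R_eq = 15 Ω

Final answer: 15 Ω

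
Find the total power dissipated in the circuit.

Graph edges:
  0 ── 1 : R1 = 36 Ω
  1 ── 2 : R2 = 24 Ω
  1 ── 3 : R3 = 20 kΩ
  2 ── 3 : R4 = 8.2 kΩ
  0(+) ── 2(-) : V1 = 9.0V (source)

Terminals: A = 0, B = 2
Nodal analysis, taking node 2 as the 0 V reference.
Source V1 fixes V_0 = 9 V.
KCL at each unknown node (sum of currents leaving = 0; resistances in Ω):
  Node 1: (V_1 - 9)/36 + (V_1 - 0)/24 + (V_1 - V_3)/20000 = 0
  Node 3: (V_3 - V_1)/20000 + (V_3 - 0)/8200 = 0
Collecting terms (coefficients in siemens):
  0.06949·V_1 - 0.00005·V_3 = 0.25
  0.000172·V_3 - 0.00005·V_1 = 0
Determinant D = (0.06949)(0.000172) - (-0.00005)(-0.00005) = 0.00001195
V_1 = [(0.25)(0.000172) - (-0.00005)(0)]/D = 3.598 V
V_3 = [(0.06949)(0) - (0.25)(-0.00005)]/D = 1.046 V
Power in each resistor, P = (ΔV)²/R:
  P_R1 = (9 - 3.598)²/36 = 0.8106 W
  P_R2 = (3.598 - 0)²/24 = 0.5394 W
  P_R3 = (3.598 - 1.046)²/20000 = 0.0003256 W
  P_R4 = (0 - 1.046)²/8200 = 0.0001335 W
P_total = P_R1 + P_R2 + P_R3 + P_R4 = 1.35 W

Final answer: 1.35 W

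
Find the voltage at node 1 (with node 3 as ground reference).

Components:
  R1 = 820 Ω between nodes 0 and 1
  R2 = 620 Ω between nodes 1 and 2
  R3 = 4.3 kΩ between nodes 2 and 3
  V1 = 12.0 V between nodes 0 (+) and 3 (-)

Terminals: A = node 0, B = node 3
Nodal analysis, taking node 3 as the 0 V reference.
Source V1 fixes V_0 = 12 V.
KCL at each unknown node (sum of currents leaving = 0; resistances in Ω):
  Node 1: (V_1 - 12)/820 + (V_1 - V_2)/620 = 0
  Node 2: (V_2 - V_1)/620 + (V_2 - 0)/4300 = 0
Collecting terms (coefficients in siemens):
  0.002832·V_1 - 0.001613·V_2 = 0.01463
  0.001845·V_2 - 0.001613·V_1 = 0
Determinant D = (0.002832)(0.001845) - (-0.001613)(-0.001613) = 0.000002626
V_1 = [(0.01463)(0.001845) - (-0.001613)(0)]/D = 10.29 V
V_2 = [(0.002832)(0) - (0.01463)(-0.001613)]/D = 8.99 V
The requested potential is V_1 = 10.29 V.

Final answer: V_1 = 10.29 V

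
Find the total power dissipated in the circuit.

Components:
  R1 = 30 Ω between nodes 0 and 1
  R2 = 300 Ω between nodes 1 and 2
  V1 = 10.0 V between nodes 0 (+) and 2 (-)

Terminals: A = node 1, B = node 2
Nodal analysis, taking node 2 as the 0 V reference.
Source V1 fixes V_0 = 10 V.
KCL at each unknown node (sum of currents leaving = 0; resistances in Ω):
  Node 1: (V_1 - 10)/30 + (V_1 - 0)/300 = 0
Collecting terms: 0.03667 × V_1 = 0.3333  =>  V_1 = 9.091 V
Power in each resistor, P = (ΔV)²/R:
  P_R1 = (10 - 9.091)²/30 = 0.02755 W
  P_R2 = (9.091 - 0)²/300 = 0.2755 W
P_total = P_R1 + P_R2 = 0.303 W

Final answer: 0.303 W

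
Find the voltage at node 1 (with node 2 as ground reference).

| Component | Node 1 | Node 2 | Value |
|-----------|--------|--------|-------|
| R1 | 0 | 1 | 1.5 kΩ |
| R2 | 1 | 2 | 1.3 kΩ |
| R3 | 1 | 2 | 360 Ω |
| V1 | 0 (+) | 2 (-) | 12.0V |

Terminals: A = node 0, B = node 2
Nodal analysis, taking node 2 as the 0 V reference.
Source V1 fixes V_0 = 12 V.
KCL at each unknown node (sum of currents leaving = 0; resistances in Ω):
  Node 1: (V_1 - 12)/1500 + (V_1 - 0)/1300 + (V_1 - 0)/360 = 0
Collecting terms: 0.004214 × V_1 = 0.008  =>  V_1 = 1.899 V
The requested potential is V_1 = 1.899 V.

Final answer: V_1 = 1.899 V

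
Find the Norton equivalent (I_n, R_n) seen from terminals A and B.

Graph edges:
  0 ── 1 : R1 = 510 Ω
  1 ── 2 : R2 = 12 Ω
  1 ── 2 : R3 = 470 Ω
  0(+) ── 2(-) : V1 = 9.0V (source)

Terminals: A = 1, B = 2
Find the Thévenin equivalent first; then I_n = V_th/R_th and R_n = R_th.
Step 1 — V_th is the open-circuit voltage V_A - V_B (nothing connected across the terminals).
Nodal analysis, taking node 2 as the 0 V reference.
Source V1 fixes V_0 = 9 V.
KCL at each unknown node (sum of currents leaving = 0; resistances in Ω):
  Node 1: (V_1 - 9)/510 + (V_1 - 0)/12 + (V_1 - 0)/470 = 0
Collecting terms: 0.08742 × V_1 = 0.01765  =>  V_1 = 0.2019 V
V_th = V_1 - V_2 = 0.2019 - 0 = 0.2019 V
Step 2 — R_th: zero the source — replace V1 by a short circuit (node 2 merges into node 0) — and find the resistance seen between A (node 1) and B (node 0).
Reduce the network between node 1 (A) and node 0 (B) by series/parallel combination:
  Rp1 = R1 ‖ R2 ‖ R3 (parallel, all between nodes 0 and 1) = 1/(1/510 + 1/12 + 1/470) = 11.44 Ω
R_th = 11.44 Ω
I_n = V_th/R_th = 0.2019/11.44 = 0.01765 A, and R_n = R_th = 11.44 Ω

Final answer: I_n = 0.01765 A, R_n = 11.44 Ω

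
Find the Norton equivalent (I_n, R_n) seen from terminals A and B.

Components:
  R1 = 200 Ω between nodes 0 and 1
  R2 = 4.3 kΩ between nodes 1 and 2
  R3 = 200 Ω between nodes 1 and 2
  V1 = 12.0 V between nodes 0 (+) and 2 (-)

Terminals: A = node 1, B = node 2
Find the Thévenin equivalent first; then I_n = V_th/R_th and R_n = R_th.
Step 1 — V_th is the open-circuit voltage V_A - V_B (nothing connected across the terminals).
Nodal analysis, taking node 2 as the 0 V reference.
Source V1 fixes V_0 = 12 V.
KCL at each unknown node (sum of currents leaving = 0; resistances in Ω):
  Node 1: (V_1 - 12)/200 + (V_1 - 0)/4300 + (V_1 - 0)/200 = 0
Collecting terms: 0.01023 × V_1 = 0.06  =>  V_1 = 5.864 V
V_th = V_1 - V_2 = 5.864 - 0 = 5.864 V
Step 2 — R_th: zero the source — replace V1 by a short circuit (node 2 merges into node 0) — and find the resistance seen between A (node 1) and B (node 0).
Reduce the network between node 1 (A) and node 0 (B) by series/parallel combination:
  Rp1 = R1 ‖ R2 ‖ R3 (parallel, all between nodes 0 and 1) = 1/(1/200 + 1/4300 + 1/200) = 97.73 Ω
R_th = 97.73 Ω
I_n = V_th/R_th = 5.864/97.73 = 0.06 A, and R_n = R_th = 97.73 Ω

Final answer: I_n = 0.06 A, R_n = 97.73 Ω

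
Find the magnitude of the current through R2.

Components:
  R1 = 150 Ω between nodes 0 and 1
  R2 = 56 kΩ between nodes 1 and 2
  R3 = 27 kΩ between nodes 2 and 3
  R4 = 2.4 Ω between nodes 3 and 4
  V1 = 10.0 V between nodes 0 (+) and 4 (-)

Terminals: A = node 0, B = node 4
Nodal analysis, taking node 4 as the 0 V reference.
Source V1 fixes V_0 = 10 V.
KCL at each unknown node (sum of currents leaving = 0; resistances in Ω):
  Node 1: (V_1 - 10)/150 + (V_1 - V_2)/56000 = 0
  Node 2: (V_2 - V_1)/56000 + (V_2 - V_3)/27000 = 0
  Node 3: (V_3 - V_2)/27000 + (V_3 - 0)/2.4 = 0
Collecting terms (coefficients in siemens):
  0.006685·V_1 - 0.00001786·V_2 = 0.06667
  0.00005489·V_2 - 0.00001786·V_1 - 0.00003704·V_3 = 0
  0.4167·V_3 - 0.00003704·V_2 = 0
Solving these 3 simultaneous equations (Gaussian elimination) gives:
  V_1 = 9.982 V, V_2 = 3.247 V, V_3 = 0.0002886 V
I_R2 = (V_1 - V_2)/R2 = (9.982 - 3.247)/56000 = 0.0001203 A
|I_R2| = 0.0001203 A

Final answer: |I_R2| = 0.0001203 A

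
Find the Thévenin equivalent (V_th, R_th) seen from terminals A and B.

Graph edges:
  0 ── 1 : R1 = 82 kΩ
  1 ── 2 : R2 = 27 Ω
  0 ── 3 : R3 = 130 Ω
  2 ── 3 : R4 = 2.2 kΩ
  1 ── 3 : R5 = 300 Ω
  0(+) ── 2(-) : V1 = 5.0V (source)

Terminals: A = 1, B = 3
Step 1 — V_th is the open-circuit voltage V_A - V_B (nothing connected across the terminals).
Nodal analysis, taking node 2 as the 0 V reference.
Source V1 fixes V_0 = 5 V.
KCL at each unknown node (sum of currents leaving = 0; resistances in Ω):
  Node 1: (V_1 - 5)/82000 + (V_1 - 0)/27 + (V_1 - V_3)/300 = 0
  Node 3: (V_3 - 5)/130 + (V_3 - 0)/2200 + (V_3 - V_1)/300 = 0
Collecting terms (coefficients in siemens):
  0.04038·V_1 - 0.003333·V_3 = 0.00006098
  0.01148·V_3 - 0.003333·V_1 = 0.03846
Determinant D = (0.04038)(0.01148) - (-0.003333)(-0.003333) = 0.0004525
V_1 = [(0.00006098)(0.01148) - (-0.003333)(0.03846)]/D = 0.2849 V
V_3 = [(0.04038)(0.03846) - (0.00006098)(-0.003333)]/D = 3.433 V
V_th = V_1 - V_3 = 0.2849 - 3.433 = -3.148 V
Step 2 — R_th: zero the source — replace V1 by a short circuit (node 2 merges into node 0) — and find the resistance seen between A (node 1) and B (node 3).
Reduce the network between node 1 (A) and node 3 (B) by series/parallel combination:
  Rp1 = R1 ‖ R2 (parallel, both between nodes 0 and 1) = 1/(1/82000 + 1/27) = 26.99 Ω
  Rp2 = R3 ‖ R4 (parallel, both between nodes 0 and 3) = 1/(1/130 + 1/2200) = 122.7 Ω
  Rs1 = Rp1 + Rp2 (series, joined only at node 0) = 26.99 + 122.7 = 149.7 Ω
  Rp3 = R5 ‖ Rs1 (parallel, both between nodes 1 and 3) = 1/(1/300 + 1/149.7) = 99.88 Ω
R_th = 99.88 Ω

Final answer: V_th = -3.148 V, R_th = 99.88 Ω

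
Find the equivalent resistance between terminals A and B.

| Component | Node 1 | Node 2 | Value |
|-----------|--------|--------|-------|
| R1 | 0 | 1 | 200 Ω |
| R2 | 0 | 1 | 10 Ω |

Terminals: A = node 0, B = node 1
Reduce the network between node 0 (A) and node 1 (B) by series/parallel combination:
  Rp1 = R1 ‖ R2 (parallel, both between nodes 0 and 1) = 1/(1/200 + 1/10) = 9.524 Ω
R_eq = 9.524 Ω

Final answer: 9.524 Ω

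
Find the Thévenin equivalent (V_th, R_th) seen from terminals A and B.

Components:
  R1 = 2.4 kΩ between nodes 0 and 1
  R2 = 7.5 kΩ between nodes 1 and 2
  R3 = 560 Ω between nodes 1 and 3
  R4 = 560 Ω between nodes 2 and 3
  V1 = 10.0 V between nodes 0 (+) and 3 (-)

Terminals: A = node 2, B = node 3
Step 1 — V_th is the open-circuit voltage V_A - V_B (nothing connected across the terminals).
Nodal analysis, taking node 3 as the 0 V reference.
Source V1 fixes V_0 = 10 V.
KCL at each unknown node (sum of currents leaving = 0; resistances in Ω):
  Node 1: (V_1 - 10)/2400 + (V_1 - V_2)/7500 + (V_1 - 0)/560 = 0
  Node 2: (V_2 - V_1)/7500 + (V_2 - 0)/560 = 0
Collecting terms (coefficients in siemens):
  0.002336·V_1 - 0.0001333·V_2 = 0.004167
  0.001919·V_2 - 0.0001333·V_1 = 0
Determinant D = (0.002336)(0.001919) - (-0.0001333)(-0.0001333) = 0.000004465
V_1 = [(0.004167)(0.001919) - (-0.0001333)(0)]/D = 1.791 V
V_2 = [(0.002336)(0) - (0.004167)(-0.0001333)]/D = 0.1244 V
V_th = V_2 - V_3 = 0.1244 - 0 = 0.1244 V
Step 2 — R_th: zero the source — replace V1 by a short circuit (node 3 merges into node 0) — and find the resistance seen between A (node 2) and B (node 0).
Reduce the network between node 2 (A) and node 0 (B) by series/parallel combination:
  Rp1 = R1 ‖ R3 (parallel, both between nodes 0 and 1) = 1/(1/2400 + 1/560) = 454.1 Ω
  Rs1 = R2 + Rp1 (series, joined only at node 1) = 7500 + 454.1 = 7954 Ω
  Rp2 = R4 ‖ Rs1 (parallel, both between nodes 0 and 2) = 1/(1/560 + 1/7954) = 523.2 Ω
R_th = 523.2 Ω

Final answer: V_th = 0.1244 V, R_th = 523.2 Ω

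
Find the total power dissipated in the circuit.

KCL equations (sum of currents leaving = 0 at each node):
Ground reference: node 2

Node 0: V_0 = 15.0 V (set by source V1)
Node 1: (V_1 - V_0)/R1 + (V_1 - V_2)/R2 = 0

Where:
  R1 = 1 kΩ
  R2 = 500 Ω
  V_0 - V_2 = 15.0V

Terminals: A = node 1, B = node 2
Nodal analysis, taking node 2 as the 0 V reference.
Source V1 fixes V_0 = 15 V.
KCL at each unknown node (sum of currents leaving = 0; resistances in Ω):
  Node 1: (V_1 - 15)/1000 + (V_1 - 0)/500 = 0
Collecting terms: 0.003 × V_1 = 0.015  =>  V_1 = 5 V
Power in each resistor, P = (ΔV)²/R:
  P_R1 = (15 - 5)²/1000 = 0.1 W
  P_R2 = (5 - 0)²/500 = 0.05 W
P_total = P_R1 + P_R2 = 0.15 W

Final answer: 0.15 W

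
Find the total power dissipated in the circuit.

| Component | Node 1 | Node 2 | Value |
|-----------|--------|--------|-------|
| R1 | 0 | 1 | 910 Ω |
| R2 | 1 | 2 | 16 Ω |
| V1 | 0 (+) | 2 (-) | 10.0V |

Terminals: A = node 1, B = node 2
Nodal analysis, taking node 2 as the 0 V reference.
Source V1 fixes V_0 = 10 V.
KCL at each unknown node (sum of currents leaving = 0; resistances in Ω):
  Node 1: (V_1 - 10)/910 + (V_1 - 0)/16 = 0
Collecting terms: 0.0636 × V_1 = 0.01099  =>  V_1 = 0.1728 V
Power in each resistor, P = (ΔV)²/R:
  P_R1 = (10 - 0.1728)²/910 = 0.1061 W
  P_R2 = (0.1728 - 0)²/16 = 0.001866 W
P_total = P_R1 + P_R2 = 0.108 W

Final answer: 0.108 W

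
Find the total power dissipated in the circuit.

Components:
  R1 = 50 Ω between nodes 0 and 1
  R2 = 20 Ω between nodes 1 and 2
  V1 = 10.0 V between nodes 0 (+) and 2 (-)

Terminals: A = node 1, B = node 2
Nodal analysis, taking node 2 as the 0 V reference.
Source V1 fixes V_0 = 10 V.
KCL at each unknown node (sum of currents leaving = 0; resistances in Ω):
  Node 1: (V_1 - 10)/50 + (V_1 - 0)/20 = 0
Collecting terms: 0.07 × V_1 = 0.2  =>  V_1 = 2.857 V
Power in each resistor, P = (ΔV)²/R:
  P_R1 = (10 - 2.857)²/50 = 1.02 W
  P_R2 = (2.857 - 0)²/20 = 0.4082 W
P_total = P_R1 + P_R2 = 1.429 W

Final answer: 1.429 W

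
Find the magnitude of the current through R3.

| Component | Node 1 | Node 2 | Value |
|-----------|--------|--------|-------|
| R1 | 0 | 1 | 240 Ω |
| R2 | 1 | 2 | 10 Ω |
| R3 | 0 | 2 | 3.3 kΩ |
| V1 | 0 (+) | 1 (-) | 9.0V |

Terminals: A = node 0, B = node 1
Nodal analysis, taking node 1 as the 0 V reference.
Source V1 fixes V_0 = 9 V.
KCL at each unknown node (sum of currents leaving = 0; resistances in Ω):
  Node 2: (V_2 - 0)/10 + (V_2 - 9)/3300 = 0
Collecting terms: 0.1003 × V_2 = 0.002727  =>  V_2 = 0.02719 V
I_R3 = (V_0 - V_2)/R3 = (9 - 0.02719)/3300 = 0.002719 A
|I_R3| = 0.002719 A

Final answer: |I_R3| = 0.002719 A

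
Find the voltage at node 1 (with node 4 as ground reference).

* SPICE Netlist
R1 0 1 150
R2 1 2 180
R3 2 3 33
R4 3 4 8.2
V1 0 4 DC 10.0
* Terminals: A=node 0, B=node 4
Nodal analysis, taking node 4 as the 0 V reference.
Source V1 fixes V_0 = 10 V.
KCL at each unknown node (sum of currents leaving = 0; resistances in Ω):
  Node 1: (V_1 - 10)/150 + (V_1 - V_2)/180 = 0
  Node 2: (V_2 - V_1)/180 + (V_2 - V_3)/33 = 0
  Node 3: (V_3 - V_2)/33 + (V_3 - 0)/8.2 = 0
Collecting terms (coefficients in siemens):
  0.01222·V_1 - 0.005556·V_2 = 0.06667
  0.03586·V_2 - 0.005556·V_1 - 0.0303·V_3 = 0
  0.1523·V_3 - 0.0303·V_2 = 0
Solving these 3 simultaneous equations (Gaussian elimination) gives:
  V_1 = 5.959 V, V_2 = 1.11 V, V_3 = 0.2209 V
The requested potential is V_1 = 5.959 V.

Final answer: V_1 = 5.959 V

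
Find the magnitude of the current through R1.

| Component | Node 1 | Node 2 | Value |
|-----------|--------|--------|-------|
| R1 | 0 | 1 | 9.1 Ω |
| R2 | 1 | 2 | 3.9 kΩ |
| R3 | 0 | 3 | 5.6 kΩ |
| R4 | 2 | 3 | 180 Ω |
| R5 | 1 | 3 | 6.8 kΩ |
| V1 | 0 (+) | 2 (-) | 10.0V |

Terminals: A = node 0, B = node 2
Nodal analysis, taking node 2 as the 0 V reference.
Source V1 fixes V_0 = 10 V.
KCL at each unknown node (sum of currents leaving = 0; resistances in Ω):
  Node 1: (V_1 - 10)/9.1 + (V_1 - 0)/3900 + (V_1 - V_3)/6800 = 0
  Node 3: (V_3 - 10)/5600 + (V_3 - 0)/180 + (V_3 - V_1)/6800 = 0
Collecting terms (coefficients in siemens):
  0.1103·V_1 - 0.0001471·V_3 = 1.099
  0.005881·V_3 - 0.0001471·V_1 = 0.001786
Determinant D = (0.1103)(0.005881) - (-0.0001471)(-0.0001471) = 0.0006486
V_1 = [(1.099)(0.005881) - (-0.0001471)(0.001786)]/D = 9.964 V
V_3 = [(0.1103)(0.001786) - (1.099)(-0.0001471)]/D = 0.5528 V
I_R1 = (V_0 - V_1)/R1 = (10 - 9.964)/9.1 = 0.003939 A
|I_R1| = 0.003939 A

Final answer: |I_R1| = 0.003939 A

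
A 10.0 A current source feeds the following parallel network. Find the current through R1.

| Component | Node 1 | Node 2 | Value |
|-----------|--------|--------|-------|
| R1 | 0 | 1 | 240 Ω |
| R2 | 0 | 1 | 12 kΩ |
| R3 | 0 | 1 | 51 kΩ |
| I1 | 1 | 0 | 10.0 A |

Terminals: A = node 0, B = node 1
All resistors sit directly between nodes 0 and 1, so they are in parallel and share one voltage V; the full source current 10 A splits among them.
1/R_par = 1/240 + 1/12000 + 1/51000 = 0.00427 S  =>  R_par = 234.2 Ω
V = I × R_par = 10 × 234.2 = 2342 V
I_R1 = V/R1 = 2342/240 = 9.759 A

Final answer: 9.759 A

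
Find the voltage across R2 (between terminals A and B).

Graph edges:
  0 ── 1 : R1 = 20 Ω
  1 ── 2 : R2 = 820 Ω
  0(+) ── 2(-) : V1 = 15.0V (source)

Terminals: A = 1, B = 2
R1 and R2 are in series across V1 (node 0 → node 1 → node 2), and the output A–B is taken across R2, so this is a voltage divider.
Series current: I = V1/(R1 + R2) = 15/(20 + 820) = 15/840 = 0.01786 A
V_R2 = I × R2 = V1 × R2/(R1 + R2) = 15 × 820/840 = 14.64 V

Final answer: 14.64 V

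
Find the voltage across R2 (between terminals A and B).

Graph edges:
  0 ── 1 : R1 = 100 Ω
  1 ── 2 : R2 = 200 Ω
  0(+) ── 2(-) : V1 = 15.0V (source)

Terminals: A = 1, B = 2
R1 and R2 are in series across V1 (node 0 → node 1 → node 2), and the output A–B is taken across R2, so this is a voltage divider.
Series current: I = V1/(R1 + R2) = 15/(100 + 200) = 15/300 = 0.05 A
V_R2 = I × R2 = V1 × R2/(R1 + R2) = 15 × 200/300 = 10 V

Final answer: 10 V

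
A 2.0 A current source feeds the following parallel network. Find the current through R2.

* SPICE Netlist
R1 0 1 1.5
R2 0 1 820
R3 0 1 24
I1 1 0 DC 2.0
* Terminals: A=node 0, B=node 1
All resistors sit directly between nodes 0 and 1, so they are in parallel and share one voltage V; the full source current 2 A splits among them.
1/R_par = 1/1.5 + 1/820 + 1/24 = 0.7096 S  =>  R_par = 1.409 Ω
V = I × R_par = 2 × 1.409 = 2.819 V
I_R2 = V/R2 = 2.819/820 = 0.003437 A

Final answer: 0.003437 A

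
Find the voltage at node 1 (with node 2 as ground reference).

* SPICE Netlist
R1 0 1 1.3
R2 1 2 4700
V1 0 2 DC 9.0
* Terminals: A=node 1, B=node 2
Nodal analysis, taking node 2 as the 0 V reference.
Source V1 fixes V_0 = 9 V.
KCL at each unknown node (sum of currents leaving = 0; resistances in Ω):
  Node 1: (V_1 - 9)/1.3 + (V_1 - 0)/4700 = 0
Collecting terms: 0.7694 × V_1 = 6.923  =>  V_1 = 8.998 V
The requested potential is V_1 = 8.998 V.

Final answer: V_1 = 8.998 V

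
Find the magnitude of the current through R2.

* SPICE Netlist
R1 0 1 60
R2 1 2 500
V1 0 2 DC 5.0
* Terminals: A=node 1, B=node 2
Nodal analysis, taking node 2 as the 0 V reference.
Source V1 fixes V_0 = 5 V.
KCL at each unknown node (sum of currents leaving = 0; resistances in Ω):
  Node 1: (V_1 - 5)/60 + (V_1 - 0)/500 = 0
Collecting terms: 0.01867 × V_1 = 0.08333  =>  V_1 = 4.464 V
I_R2 = (V_1 - V_2)/R2 = (4.464 - 0)/500 = 0.008929 A
|I_R2| = 0.008929 A

Final answer: |I_R2| = 0.008929 A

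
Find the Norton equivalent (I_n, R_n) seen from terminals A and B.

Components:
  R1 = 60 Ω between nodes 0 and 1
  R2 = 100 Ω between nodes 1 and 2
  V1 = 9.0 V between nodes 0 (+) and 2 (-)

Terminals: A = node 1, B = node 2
Find the Thévenin equivalent first; then I_n = V_th/R_th and R_n = R_th.
Step 1 — V_th is the open-circuit voltage V_A - V_B (nothing connected across the terminals).
Nodal analysis, taking node 2 as the 0 V reference.
Source V1 fixes V_0 = 9 V.
KCL at each unknown node (sum of currents leaving = 0; resistances in Ω):
  Node 1: (V_1 - 9)/60 + (V_1 - 0)/100 = 0
Collecting terms: 0.02667 × V_1 = 0.15  =>  V_1 = 5.625 V
V_th = V_1 - V_2 = 5.625 - 0 = 5.625 V
Step 2 — R_th: zero the source — replace V1 by a short circuit (node 2 merges into node 0) — and find the resistance seen between A (node 1) and B (node 0).
Reduce the network between node 1 (A) and node 0 (B) by series/parallel combination:
  Rp1 = R1 ‖ R2 (parallel, both between nodes 0 and 1) = 1/(1/60 + 1/100) = 37.5 Ω
R_th = 37.5 Ω
I_n = V_th/R_th = 5.625/37.5 = 0.15 A, and R_n = R_th = 37.5 Ω

Final answer: I_n = 0.15 A, R_n = 37.5 Ω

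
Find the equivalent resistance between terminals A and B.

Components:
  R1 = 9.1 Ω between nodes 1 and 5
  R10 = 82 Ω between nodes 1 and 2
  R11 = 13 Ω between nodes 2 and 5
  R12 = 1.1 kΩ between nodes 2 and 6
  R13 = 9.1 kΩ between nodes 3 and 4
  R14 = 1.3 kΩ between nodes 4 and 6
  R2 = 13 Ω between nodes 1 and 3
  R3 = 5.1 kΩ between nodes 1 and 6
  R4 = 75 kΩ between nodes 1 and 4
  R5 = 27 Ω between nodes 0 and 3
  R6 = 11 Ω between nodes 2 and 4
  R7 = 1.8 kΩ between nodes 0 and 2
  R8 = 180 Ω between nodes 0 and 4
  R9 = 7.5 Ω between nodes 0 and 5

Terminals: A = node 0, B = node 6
The network is not a plain series/parallel combination. Inject a 1 A test current into terminal A (node 0) and return it from terminal B (node 6); then R_eq = V_A / (1 A).
Nodal analysis, taking node 6 as the 0 V reference.
Current source I_test pushes 1 A into node 0 and draws it out of node 6.
KCL at each unknown node (sum of currents leaving = 0; resistances in Ω):
  Node 0: (V_0 - V_3)/27 + (V_0 - V_2)/1800 + (V_0 - V_4)/180 + (V_0 - V_5)/7.5 - 1 = 0
  Node 1: (V_1 - V_5)/9.1 + (V_1 - V_3)/13 + (V_1 - 0)/5100 + (V_1 - V_4)/75000 + (V_1 - V_2)/82 = 0
  Node 2: (V_2 - V_0)/1800 + (V_2 - V_1)/82 + (V_2 - V_4)/11 + (V_2 - V_5)/13 + (V_2 - 0)/1100 = 0
  Node 3: (V_3 - V_0)/27 + (V_3 - V_1)/13 + (V_3 - V_4)/9100 = 0
  Node 4: (V_4 - V_0)/180 + (V_4 - V_1)/75000 + (V_4 - V_2)/11 + (V_4 - V_3)/9100 + (V_4 - 0)/1300 = 0
  Node 5: (V_5 - V_0)/7.5 + (V_5 - V_1)/9.1 + (V_5 - V_2)/13 = 0
Collecting terms (coefficients in siemens):
  0.1765·V_0 - 0.0005556·V_2 - 0.03704·V_3 - 0.005556·V_4 - 0.1333·V_5 = 1
  0.1992·V_1 - 0.0122·V_2 - 0.07692·V_3 - 0.00001333·V_4 - 0.1099·V_5 = 0
  0.1815·V_2 - 0.0005556·V_0 - 0.0122·V_1 - 0.09091·V_4 - 0.07692·V_5 = 0
  0.1141·V_3 - 0.03704·V_0 - 0.07692·V_1 - 0.0001099·V_4 = 0
  0.09736·V_4 - 0.005556·V_0 - 0.00001333·V_1 - 0.09091·V_2 - 0.0001099·V_3 = 0
  0.3201·V_5 - 0.1333·V_0 - 0.1099·V_1 - 0.07692·V_2 = 0
Solving these 6 simultaneous equations (Gaussian elimination) gives:
  V_0 = 548.5 V, V_1 = 542.4 V, V_2 = 534 V, V_3 = 544.3 V
  V_4 = 530.6 V, V_5 = 542.9 V
R_eq = V_0 / 1 A = 548.5 Ω

Final answer: 548.5 Ω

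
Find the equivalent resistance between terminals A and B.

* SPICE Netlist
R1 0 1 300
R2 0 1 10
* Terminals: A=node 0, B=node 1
Reduce the network between node 0 (A) and node 1 (B) by series/parallel combination:
  Rp1 = R1 ‖ R2 (parallel, both between nodes 0 and 1) = 1/(1/300 + 1/10) = 9.677 Ω
R_eq = 9.677 Ω

Final answer: 9.677 Ω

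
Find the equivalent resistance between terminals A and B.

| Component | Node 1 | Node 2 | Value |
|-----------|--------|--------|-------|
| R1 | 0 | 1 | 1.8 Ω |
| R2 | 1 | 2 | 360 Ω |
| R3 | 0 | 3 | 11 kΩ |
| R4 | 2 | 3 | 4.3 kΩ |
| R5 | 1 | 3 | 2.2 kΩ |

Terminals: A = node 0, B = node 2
The network is not a plain series/parallel combination. Inject a 1 A test current into terminal A (node 0) and return it from terminal B (node 2); then R_eq = V_A / (1 A).
Nodal analysis, taking node 2 as the 0 V reference.
Current source I_test pushes 1 A into node 0 and draws it out of node 2.
KCL at each unknown node (sum of currents leaving = 0; resistances in Ω):
  Node 0: (V_0 - V_1)/1.8 + (V_0 - V_3)/11000 - 1 = 0
  Node 1: (V_1 - V_0)/1.8 + (V_1 - 0)/360 + (V_1 - V_3)/2200 = 0
  Node 3: (V_3 - V_0)/11000 + (V_3 - V_1)/2200 + (V_3 - 0)/4300 = 0
Collecting terms (coefficients in siemens):
  0.5556·V_0 - 0.5556·V_1 - 0.00009091·V_3 = 1
  0.5588·V_1 - 0.5556·V_0 - 0.0004545·V_3 = 0
  0.000778·V_3 - 0.00009091·V_0 - 0.0004545·V_1 = 0
Solving these 3 simultaneous equations (Gaussian elimination) gives:
  V_0 = 341.8 V, V_1 = 340 V, V_3 = 238.6 V
R_eq = V_0 / 1 A = 341.8 Ω

Final answer: 341.8 Ω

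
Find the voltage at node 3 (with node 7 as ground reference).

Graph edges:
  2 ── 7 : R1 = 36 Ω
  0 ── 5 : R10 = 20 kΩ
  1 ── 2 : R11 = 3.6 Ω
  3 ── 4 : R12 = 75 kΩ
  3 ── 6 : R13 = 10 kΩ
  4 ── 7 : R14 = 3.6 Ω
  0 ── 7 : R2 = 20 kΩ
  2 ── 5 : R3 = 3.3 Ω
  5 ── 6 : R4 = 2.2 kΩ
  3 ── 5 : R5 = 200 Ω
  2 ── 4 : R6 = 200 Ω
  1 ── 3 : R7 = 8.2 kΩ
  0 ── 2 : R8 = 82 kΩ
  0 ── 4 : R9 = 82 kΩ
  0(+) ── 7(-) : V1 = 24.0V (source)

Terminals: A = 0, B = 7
Nodal analysis, taking node 7 as the 0 V reference.
Source V1 fixes V_0 = 24 V.
KCL at each unknown node (sum of currents leaving = 0; resistances in Ω):
  Node 1: (V_1 - V_3)/8200 + (V_1 - V_2)/3.6 = 0
  Node 2: (V_2 - 0)/36 + (V_2 - V_5)/3.3 + (V_2 - V_4)/200 + (V_2 - 24)/82000 + (V_2 - V_1)/3.6 = 0
  Node 3: (V_3 - V_5)/200 + (V_3 - V_1)/8200 + (V_3 - V_4)/75000 + (V_3 - V_6)/10000 = 0
  Node 4: (V_4 - V_2)/200 + (V_4 - 24)/82000 + (V_4 - V_3)/75000 + (V_4 - 0)/3.6 = 0
  Node 5: (V_5 - V_2)/3.3 + (V_5 - V_6)/2200 + (V_5 - V_3)/200 + (V_5 - 24)/20000 = 0
  Node 6: (V_6 - V_5)/2200 + (V_6 - V_3)/10000 = 0
Collecting terms (coefficients in siemens):
  0.2779·V_1 - 0.2778·V_2 - 0.000122·V_3 = 0
  0.6136·V_2 - 0.2778·V_1 - 0.005·V_4 - 0.303·V_5 = 0.0002927
  0.005235·V_3 - 0.000122·V_1 - 0.00001333·V_4 - 0.005·V_5 - 0.0001·V_6 = 0
  0.2828·V_4 - 0.005·V_2 - 0.00001333·V_3 = 0.0002927
  0.3085·V_5 - 0.303·V_2 - 0.005·V_3 - 0.0004545·V_6 = 0.0012
  0.0005545·V_6 - 0.0001·V_3 - 0.0004545·V_5 = 0
Solving these 6 simultaneous equations (Gaussian elimination) gives:
  V_1 = 0.04571 V, V_2 = 0.04571 V, V_3 = 0.04944 V, V_4 = 0.001845 V
  V_5 = 0.04966 V, V_6 = 0.04962 V
The requested potential is V_3 = 0.04944 V.

Final answer: V_3 = 0.04944 V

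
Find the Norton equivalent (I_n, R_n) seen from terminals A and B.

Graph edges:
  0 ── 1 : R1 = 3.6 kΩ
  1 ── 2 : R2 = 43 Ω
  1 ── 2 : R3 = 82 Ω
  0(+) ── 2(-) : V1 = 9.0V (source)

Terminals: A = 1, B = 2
Find the Thévenin equivalent first; then I_n = V_th/R_th and R_n = R_th.
Step 1 — V_th is the open-circuit voltage V_A - V_B (nothing connected across the terminals).
Nodal analysis, taking node 2 as the 0 V reference.
Source V1 fixes V_0 = 9 V.
KCL at each unknown node (sum of currents leaving = 0; resistances in Ω):
  Node 1: (V_1 - 9)/3600 + (V_1 - 0)/43 + (V_1 - 0)/82 = 0
Collecting terms: 0.03573 × V_1 = 0.0025  =>  V_1 = 0.06997 V
V_th = V_1 - V_2 = 0.06997 - 0 = 0.06997 V
Step 2 — R_th: zero the source — replace V1 by a short circuit (node 2 merges into node 0) — and find the resistance seen between A (node 1) and B (node 0).
Reduce the network between node 1 (A) and node 0 (B) by series/parallel combination:
  Rp1 = R1 ‖ R2 ‖ R3 (parallel, all between nodes 0 and 1) = 1/(1/3600 + 1/43 + 1/82) = 27.99 Ω
R_th = 27.99 Ω
I_n = V_th/R_th = 0.06997/27.99 = 0.0025 A, and R_n = R_th = 27.99 Ω

Final answer: I_n = 0.0025 A, R_n = 27.99 Ω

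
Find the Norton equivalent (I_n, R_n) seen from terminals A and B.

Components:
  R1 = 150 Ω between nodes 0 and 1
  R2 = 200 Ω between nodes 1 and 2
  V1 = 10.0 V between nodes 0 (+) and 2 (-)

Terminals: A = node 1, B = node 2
Find the Thévenin equivalent first; then I_n = V_th/R_th and R_n = R_th.
Step 1 — V_th is the open-circuit voltage V_A - V_B (nothing connected across the terminals).
Nodal analysis, taking node 2 as the 0 V reference.
Source V1 fixes V_0 = 10 V.
KCL at each unknown node (sum of currents leaving = 0; resistances in Ω):
  Node 1: (V_1 - 10)/150 + (V_1 - 0)/200 = 0
Collecting terms: 0.01167 × V_1 = 0.06667  =>  V_1 = 5.714 V
V_th = V_1 - V_2 = 5.714 - 0 = 5.714 V
Step 2 — R_th: zero the source — replace V1 by a short circuit (node 2 merges into node 0) — and find the resistance seen between A (node 1) and B (node 0).
Reduce the network between node 1 (A) and node 0 (B) by series/parallel combination:
  Rp1 = R1 ‖ R2 (parallel, both between nodes 0 and 1) = 1/(1/150 + 1/200) = 85.71 Ω
R_th = 85.71 Ω
I_n = V_th/R_th = 5.714/85.71 = 0.06667 A, and R_n = R_th = 85.71 Ω

Final answer: I_n = 0.06667 A, R_n = 85.71 Ω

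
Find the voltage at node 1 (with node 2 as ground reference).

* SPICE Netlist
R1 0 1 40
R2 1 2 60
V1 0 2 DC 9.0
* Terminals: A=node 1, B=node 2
Nodal analysis, taking node 2 as the 0 V reference.
Source V1 fixes V_0 = 9 V.
KCL at each unknown node (sum of currents leaving = 0; resistances in Ω):
  Node 1: (V_1 - 9)/40 + (V_1 - 0)/60 = 0
Collecting terms: 0.04167 × V_1 = 0.225  =>  V_1 = 5.4 V
The requested potential is V_1 = 5.4 V.

Final answer: V_1 = 5.4 V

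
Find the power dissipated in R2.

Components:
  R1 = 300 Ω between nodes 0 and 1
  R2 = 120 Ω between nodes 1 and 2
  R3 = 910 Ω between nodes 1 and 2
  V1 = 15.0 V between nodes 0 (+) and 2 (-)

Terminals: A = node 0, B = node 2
Nodal analysis, taking node 2 as the 0 V reference.
Source V1 fixes V_0 = 15 V.
KCL at each unknown node (sum of currents leaving = 0; resistances in Ω):
  Node 1: (V_1 - 15)/300 + (V_1 - 0)/120 + (V_1 - 0)/910 = 0
Collecting terms: 0.01277 × V_1 = 0.05  =>  V_1 = 3.917 V
I_R2 = (V_1 - V_2)/R2 = (3.917 - 0)/120 = 0.03264 A
P_R2 = I_R2² × R2 = (0.03264)² × 120 = 0.1278 W

Final answer: 0.1278 W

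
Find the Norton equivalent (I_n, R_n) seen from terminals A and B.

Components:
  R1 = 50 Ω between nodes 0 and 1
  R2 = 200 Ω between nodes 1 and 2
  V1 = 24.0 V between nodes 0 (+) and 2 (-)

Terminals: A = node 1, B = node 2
Find the Thévenin equivalent first; then I_n = V_th/R_th and R_n = R_th.
Step 1 — V_th is the open-circuit voltage V_A - V_B (nothing connected across the terminals).
Nodal analysis, taking node 2 as the 0 V reference.
Source V1 fixes V_0 = 24 V.
KCL at each unknown node (sum of currents leaving = 0; resistances in Ω):
  Node 1: (V_1 - 24)/50 + (V_1 - 0)/200 = 0
Collecting terms: 0.025 × V_1 = 0.48  =>  V_1 = 19.2 V
V_th = V_1 - V_2 = 19.2 - 0 = 19.2 V
Step 2 — R_th: zero the source — replace V1 by a short circuit (node 2 merges into node 0) — and find the resistance seen between A (node 1) and B (node 0).
Reduce the network between node 1 (A) and node 0 (B) by series/parallel combination:
  Rp1 = R1 ‖ R2 (parallel, both between nodes 0 and 1) = 1/(1/50 + 1/200) = 40 Ω
R_th = 40 Ω
I_n = V_th/R_th = 19.2/40 = 0.48 A, and R_n = R_th = 40 Ω

Final answer: I_n = 0.48 A, R_n = 40 Ω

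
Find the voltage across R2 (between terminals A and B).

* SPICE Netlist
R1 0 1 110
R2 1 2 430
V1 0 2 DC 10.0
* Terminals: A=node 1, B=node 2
R1 and R2 are in series across V1 (node 0 → node 1 → node 2), and the output A–B is taken across R2, so this is a voltage divider.
Series current: I = V1/(R1 + R2) = 10/(110 + 430) = 10/540 = 0.01852 A
V_R2 = I × R2 = V1 × R2/(R1 + R2) = 10 × 430/540 = 7.963 V

Final answer: 7.963 V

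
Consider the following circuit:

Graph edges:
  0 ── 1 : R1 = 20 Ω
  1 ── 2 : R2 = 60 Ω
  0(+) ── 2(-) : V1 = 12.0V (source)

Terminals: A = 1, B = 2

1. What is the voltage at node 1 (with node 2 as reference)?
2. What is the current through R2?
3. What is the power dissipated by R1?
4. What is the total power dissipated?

Nodal analysis, taking node 2 as the 0 V reference.
Source V1 fixes V_0 = 12 V.
KCL at each unknown node (sum of currents leaving = 0; resistances in Ω):
  Node 1: (V_1 - 12)/20 + (V_1 - 0)/60 = 0
Collecting terms: 0.06667 × V_1 = 0.6  =>  V_1 = 9 V
Part 1:
  Read off the nodal solution: V_1 = 9 V
Part 2:
  I_R2 = (V_1 - V_2)/R2 = (9 - 0)/60 = 0.15 A
  Magnitude: I_R2 = 0.15 A
Part 3:
  I_R1 = (V_0 - V_1)/R1 = (12 - 9)/20 = 0.15 A
  P_R1 = I_R1² × R1 = (0.15)² × 20 = 0.45 W
Part 4:
  Power in each resistor, P = (ΔV)²/R:
    P_R1 = (12 - 9)²/20 = 0.45 W
    P_R2 = (9 - 0)²/60 = 1.35 W
  P_total = P_R1 + P_R2 = 1.8 W

Final answers:
1. V_1 = 9 V
2. I_R2 = 0.15 A
3. P_R1 = 0.45 W
4. P_total = 1.8 W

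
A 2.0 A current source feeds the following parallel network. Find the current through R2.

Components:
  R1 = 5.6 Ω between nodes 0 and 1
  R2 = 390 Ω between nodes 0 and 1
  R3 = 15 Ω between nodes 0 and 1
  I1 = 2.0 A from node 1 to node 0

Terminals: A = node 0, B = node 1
All resistors sit directly between nodes 0 and 1, so they are in parallel and share one voltage V; the full source current 2 A splits among them.
1/R_par = 1/5.6 + 1/390 + 1/15 = 0.2478 S  =>  R_par = 4.035 Ω
V = I × R_par = 2 × 4.035 = 8.071 V
I_R2 = V/R2 = 8.071/390 = 0.02069 A

Final answer: 0.02069 A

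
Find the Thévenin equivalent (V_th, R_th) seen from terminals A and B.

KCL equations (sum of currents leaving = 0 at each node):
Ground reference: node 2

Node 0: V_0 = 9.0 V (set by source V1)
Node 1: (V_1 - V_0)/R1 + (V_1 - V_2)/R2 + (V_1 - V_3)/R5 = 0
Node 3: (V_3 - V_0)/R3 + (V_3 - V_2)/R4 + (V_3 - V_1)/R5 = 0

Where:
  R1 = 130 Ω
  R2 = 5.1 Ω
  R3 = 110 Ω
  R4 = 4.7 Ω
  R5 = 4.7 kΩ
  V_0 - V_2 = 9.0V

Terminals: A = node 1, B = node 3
Step 1 — V_th is the open-circuit voltage V_A - V_B (nothing connected across the terminals).
Nodal analysis, taking node 2 as the 0 V reference.
Source V1 fixes V_0 = 9 V.
KCL at each unknown node (sum of currents leaving = 0; resistances in Ω):
  Node 1: (V_1 - 9)/130 + (V_1 - 0)/5.1 + (V_1 - V_3)/4700 = 0
  Node 3: (V_3 - 9)/110 + (V_3 - 0)/4.7 + (V_3 - V_1)/4700 = 0
Collecting terms (coefficients in siemens):
  0.204·V_1 - 0.0002128·V_3 = 0.06923
  0.2221·V_3 - 0.0002128·V_1 = 0.08182
Determinant D = (0.204)(0.2221) - (-0.0002128)(-0.0002128) = 0.0453
V_1 = [(0.06923)(0.2221) - (-0.0002128)(0.08182)]/D = 0.3398 V
V_3 = [(0.204)(0.08182) - (0.06923)(-0.0002128)]/D = 0.3688 V
V_th = V_1 - V_3 = 0.3398 - 0.3688 = -0.02898 V
Step 2 — R_th: zero the source — replace V1 by a short circuit (node 2 merges into node 0) — and find the resistance seen between A (node 1) and B (node 3).
Reduce the network between node 1 (A) and node 3 (B) by series/parallel combination:
  Rp1 = R1 ‖ R2 (parallel, both between nodes 0 and 1) = 1/(1/130 + 1/5.1) = 4.907 Ω
  Rp2 = R3 ‖ R4 (parallel, both between nodes 0 and 3) = 1/(1/110 + 1/4.7) = 4.507 Ω
  Rs1 = Rp1 + Rp2 (series, joined only at node 0) = 4.907 + 4.507 = 9.415 Ω
  Rp3 = R5 ‖ Rs1 (parallel, both between nodes 1 and 3) = 1/(1/4700 + 1/9.415) = 9.396 Ω
R_th = 9.396 Ω

Final answer: V_th = -0.02898 V, R_th = 9.396 Ω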